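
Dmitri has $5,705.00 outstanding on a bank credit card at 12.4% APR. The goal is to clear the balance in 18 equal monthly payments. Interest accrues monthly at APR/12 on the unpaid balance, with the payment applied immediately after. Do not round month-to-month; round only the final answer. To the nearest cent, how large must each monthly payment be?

Monthly rate r = 12.4%/12 = 1.03333% = 0.0103333.
Level-payment amortization: P = B₀·r / (1 − (1+r)^(−n)) = 5705.00·0.0103333 / (1 − 1.01033^(−18)).
Denominator 1 − (1+r)^(−18) = 0.168933588.
P = 58.9517 / 0.168933588 ≈ 348.96.

$348.96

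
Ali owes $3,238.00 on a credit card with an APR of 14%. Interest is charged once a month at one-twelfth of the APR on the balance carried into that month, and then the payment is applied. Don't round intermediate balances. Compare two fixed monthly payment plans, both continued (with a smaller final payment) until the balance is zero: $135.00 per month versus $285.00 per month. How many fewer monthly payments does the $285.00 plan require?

16 fewer payments

Monthly rate r = 14%/12 = 1.16667% = 0.0116667.
At $135.00/mo: n = ⌈−ln(1 − rB₀/P)/ln(1+r)⌉ = 29 payments (last $40.76); total interest = total paid − $3,238.00 = $582.76.
At $285.00/mo: 13 payments (last $74.21); total interest $256.21.
Payments saved = 29 − 13 = 16.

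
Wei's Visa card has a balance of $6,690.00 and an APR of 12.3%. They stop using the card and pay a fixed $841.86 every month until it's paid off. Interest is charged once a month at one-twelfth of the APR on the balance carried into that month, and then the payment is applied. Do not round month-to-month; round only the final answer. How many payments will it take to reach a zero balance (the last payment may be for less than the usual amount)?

Monthly rate r = 12.3%/12 = 1.025% = 0.01025.
Recurrence: B ← B·(1+r) − $841.86.
Month 1: interest $68.57; balance after payment $5,916.71.
Month 2: interest $60.65; balance after payment $5,135.50.
Closed form: n = −ln(1 − rB₀/P)/ln(1+r) = −ln(0.91855)/ln(1.01025) ≈ 8.331, so the balance reaches zero during payment 9.

9 payments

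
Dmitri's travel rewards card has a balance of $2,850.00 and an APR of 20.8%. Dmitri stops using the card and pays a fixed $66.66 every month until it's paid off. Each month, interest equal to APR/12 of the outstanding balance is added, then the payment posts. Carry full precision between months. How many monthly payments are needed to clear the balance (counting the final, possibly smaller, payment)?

79 months

Monthly rate r = 20.8%/12 = 1.73333% = 0.0173333.
Recurrence: B ← B·(1+r) − $66.66.
Month 1: interest $49.40; balance after payment $2,832.74.
Month 2: interest $49.10; balance after payment $2,815.18.
Closed form: n = −ln(1 − rB₀/P)/ln(1+r) = −ln(0.25893)/ln(1.01733) ≈ 78.628, so the balance reaches zero during payment 79.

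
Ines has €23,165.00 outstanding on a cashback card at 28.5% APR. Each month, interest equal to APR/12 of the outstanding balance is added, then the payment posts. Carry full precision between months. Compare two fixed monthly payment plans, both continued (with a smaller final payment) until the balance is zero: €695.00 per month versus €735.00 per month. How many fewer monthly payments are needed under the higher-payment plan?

8 fewer payments

Monthly rate r = 28.5%/12 = 2.375% = 0.02375.
At €695.00/mo: n = ⌈−ln(1 − rB₀/P)/ln(1+r)⌉ = 67 payments (last €568.74); total interest = total paid − €23,165.00 = €23,273.74.
At €735.00/mo: 59 payments (last €597.23); total interest €20,062.23.
Payments saved = 67 − 59 = 8.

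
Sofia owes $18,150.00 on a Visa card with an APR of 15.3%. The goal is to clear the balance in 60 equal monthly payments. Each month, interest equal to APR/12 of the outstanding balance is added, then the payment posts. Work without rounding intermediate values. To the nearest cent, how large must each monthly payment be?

$434.65

Monthly rate r = 15.3%/12 = 1.275% = 0.01275.
Level-payment amortization: P = B₀·r / (1 − (1+r)^(−n)) = 18150.00·0.01275 / (1 − 1.01275^(−60)).
Denominator 1 − (1+r)^(−60) = 0.532410351.
P = 231.413 / 0.532410351 ≈ 434.65.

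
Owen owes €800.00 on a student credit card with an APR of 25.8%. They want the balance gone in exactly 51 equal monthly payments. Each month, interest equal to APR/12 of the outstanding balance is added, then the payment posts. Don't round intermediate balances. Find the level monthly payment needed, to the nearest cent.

€25.98

Monthly rate r = 25.8%/12 = 2.15% = 0.0215.
Level-payment amortization: P = B₀·r / (1 − (1+r)^(−n)) = 800.00·0.0215 / (1 − 1.0215^(−51)).
Denominator 1 − (1+r)^(−51) = 0.662057291.
P = 17.2 / 0.662057291 ≈ 25.98.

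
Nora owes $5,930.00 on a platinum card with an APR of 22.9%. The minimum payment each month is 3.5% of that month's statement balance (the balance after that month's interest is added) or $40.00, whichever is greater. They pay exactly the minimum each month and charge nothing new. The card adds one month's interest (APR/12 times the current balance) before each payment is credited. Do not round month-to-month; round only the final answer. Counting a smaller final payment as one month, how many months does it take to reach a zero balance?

141 months

Monthly rate r = 22.9%/12 = 1.90833% = 0.0190833.
While 3.5% of the post-interest balance exceeds $40.00, each month B ← (B·(1+r))·(1 − 0.035), i.e. B shrinks by the factor (1+r)·0.965 = 0.98342.
This holds for months 1–100. Entering month 101 the balance is $1,113.67; 3.5% of the post-interest balance is now below $40.00, so the flat $40.00 minimum applies from here.
From month 101 a fixed $40.00 at rate r clears $1,113.67 in 41 more payments. Total: 100 + 41 = 141 months.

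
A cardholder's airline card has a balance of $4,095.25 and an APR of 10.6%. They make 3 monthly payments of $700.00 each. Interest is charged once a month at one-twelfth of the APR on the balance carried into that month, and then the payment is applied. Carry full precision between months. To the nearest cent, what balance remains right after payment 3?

Monthly rate r = 10.6%/12 = 0.883333% = 0.00883333.
Each month: B ← B·(1+r) − $700.00.
Month 1: interest $36.17; balance after payment $3,431.42.
Month 2: interest $30.31; balance after payment $2,761.74.
Month 3: interest $24.40; balance after payment $2,086.13.

$2,086.13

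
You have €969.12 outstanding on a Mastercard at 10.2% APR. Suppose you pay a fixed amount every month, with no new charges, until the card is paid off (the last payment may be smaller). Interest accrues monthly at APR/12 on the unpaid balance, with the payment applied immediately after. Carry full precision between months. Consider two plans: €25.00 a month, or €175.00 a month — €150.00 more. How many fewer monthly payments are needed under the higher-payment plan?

42 fewer payments

Monthly rate r = 10.2%/12 = 0.85% = 0.0085.
At €25.00/mo: n = ⌈−ln(1 − rB₀/P)/ln(1+r)⌉ = 48 payments (last €5.69); total interest = total paid − €969.12 = €211.57.
At €175.00/mo: 6 payments (last €122.04); total interest €27.92.
Payments saved = 48 − 6 = 42.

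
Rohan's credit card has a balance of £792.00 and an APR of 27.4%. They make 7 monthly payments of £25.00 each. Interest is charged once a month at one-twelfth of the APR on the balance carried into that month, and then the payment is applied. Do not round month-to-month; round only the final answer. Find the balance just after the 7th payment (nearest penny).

£740.14

Monthly rate r = 27.4%/12 = 2.28333% = 0.0228333.
Each month: B ← B·(1+r) − £25.00.
Month 1: interest £18.08; balance after payment £785.08.
Month 2: interest £17.93; balance after payment £778.01.
Month 3: interest £17.76; balance after payment £770.77.
Month 4: interest £17.60; balance after payment £763.37.
Month 5: interest £17.43; balance after payment £755.80.
Month 6: interest £17.26; balance after payment £748.06.
Month 7: interest £17.08; balance after payment £740.14.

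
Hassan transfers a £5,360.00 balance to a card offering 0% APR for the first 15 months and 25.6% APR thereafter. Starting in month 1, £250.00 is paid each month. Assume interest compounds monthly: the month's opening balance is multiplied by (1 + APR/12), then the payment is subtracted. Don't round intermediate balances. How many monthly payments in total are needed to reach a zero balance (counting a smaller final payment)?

23 months

Promo months 1–15 at r₀ = 0%/12 = 0; months 16+ at r₁ = 25.6%/12 = 0.0213333.
After month 15 (no interest yet): B = £5,360.00 − 15·£250.00 = £1,610.00.
Then at r₁ with £250.00/mo: n₂ = −ln(1 − r₁·B/P)/ln(1+r₁) ≈ 7.00 → 8 more payments.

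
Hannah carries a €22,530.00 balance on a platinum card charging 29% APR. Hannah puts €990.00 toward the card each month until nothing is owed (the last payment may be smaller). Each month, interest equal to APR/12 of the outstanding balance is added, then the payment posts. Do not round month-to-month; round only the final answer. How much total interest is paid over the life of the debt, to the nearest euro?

Monthly rate r = 29%/12 = 2.41667% = 0.0241667.
Payoff takes n = ⌈−ln(1 − rB₀/P)/ln(1+r)⌉ = ⌈33.437⌉ = 34 payments; the last is €435.55.
Total paid = 33·€990.00 + €435.55 = €33,105.55.
Total interest = total paid − principal = €33,105.55 − €22,530.00 = €10,575.55.

€10,576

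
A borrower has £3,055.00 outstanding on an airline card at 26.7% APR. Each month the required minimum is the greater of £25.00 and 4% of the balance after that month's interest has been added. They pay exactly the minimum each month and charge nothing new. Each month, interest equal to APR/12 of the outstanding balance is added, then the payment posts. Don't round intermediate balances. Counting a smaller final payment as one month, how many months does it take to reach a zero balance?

122 months

Monthly rate r = 26.7%/12 = 2.225% = 0.02225.
While 4% of the post-interest balance exceeds £25.00, each month B ← (B·(1+r))·(1 − 0.04), i.e. B shrinks by the factor (1+r)·0.96 = 0.98136.
This holds for months 1–86. Entering month 87 the balance is £605.69; 4% of the post-interest balance is now below £25.00, so the flat £25.00 minimum applies from here.
From month 87 a fixed £25.00 at rate r clears £605.69 in 36 more payments. Total: 86 + 36 = 122 months.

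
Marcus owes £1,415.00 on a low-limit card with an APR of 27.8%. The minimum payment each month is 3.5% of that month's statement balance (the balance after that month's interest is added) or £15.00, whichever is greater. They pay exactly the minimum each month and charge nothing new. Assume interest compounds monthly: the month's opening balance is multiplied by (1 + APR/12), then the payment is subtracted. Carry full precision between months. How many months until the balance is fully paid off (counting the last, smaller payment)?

142 months

Monthly rate r = 27.8%/12 = 2.31667% = 0.0231667.
While 3.5% of the post-interest balance exceeds £15.00, each month B ← (B·(1+r))·(1 − 0.035), i.e. B shrinks by the factor (1+r)·0.965 = 0.98736.
This holds for months 1–96. Entering month 97 the balance is £417.09; 3.5% of the post-interest balance is now below £15.00, so the flat £15.00 minimum applies from here.
From month 97 a fixed £15.00 at rate r clears £417.09 in 46 more payments. Total: 96 + 46 = 142 months.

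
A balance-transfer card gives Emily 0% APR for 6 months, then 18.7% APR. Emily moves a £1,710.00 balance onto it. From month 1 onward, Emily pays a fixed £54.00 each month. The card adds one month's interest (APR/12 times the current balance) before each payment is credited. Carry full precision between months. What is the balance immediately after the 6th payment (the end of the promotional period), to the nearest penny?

£1,386.00

Promo months 1–6 at r₀ = 0%/12 = 0; months 7+ at r₁ = 18.7%/12 = 0.0155833.
After month 6 (no interest yet): B = £1,710.00 − 6·£54.00 = £1,386.00.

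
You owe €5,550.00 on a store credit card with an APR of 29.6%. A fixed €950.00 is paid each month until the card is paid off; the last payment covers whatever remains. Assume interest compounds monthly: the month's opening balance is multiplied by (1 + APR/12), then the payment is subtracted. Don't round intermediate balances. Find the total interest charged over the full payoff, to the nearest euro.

€519

Monthly rate r = 29.6%/12 = 2.46667% = 0.0246667.
Payoff takes n = ⌈−ln(1 − rB₀/P)/ln(1+r)⌉ = ⌈6.386⌉ = 7 payments; the last is €369.37.
Total paid = 6·€950.00 + €369.37 = €6,069.37.
Total interest = total paid − principal = €6,069.37 − €5,550.00 = €519.37.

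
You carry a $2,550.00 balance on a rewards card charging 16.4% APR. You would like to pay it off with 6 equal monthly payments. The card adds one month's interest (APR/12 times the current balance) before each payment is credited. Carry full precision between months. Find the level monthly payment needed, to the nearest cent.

$445.56

Monthly rate r = 16.4%/12 = 1.36667% = 0.0136667.
Level-payment amortization: P = B₀·r / (1 − (1+r)^(−n)) = 2550.00·0.0136667 / (1 − 1.01367^(−6)).
Denominator 1 − (1+r)^(−6) = 0.0782163355.
P = 34.85 / 0.0782163355 ≈ 445.56.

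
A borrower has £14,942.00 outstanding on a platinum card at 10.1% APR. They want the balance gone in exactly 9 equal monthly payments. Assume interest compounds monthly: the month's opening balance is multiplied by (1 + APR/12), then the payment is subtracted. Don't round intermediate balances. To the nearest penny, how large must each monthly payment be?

Monthly rate r = 10.1%/12 = 0.841667% = 0.00841667.
Level-payment amortization: P = B₀·r / (1 − (1+r)^(−n)) = 14942.00·0.00841667 / (1 − 1.00842^(−9)).
Denominator 1 − (1+r)^(−9) = 0.0726581362.
P = 125.762 / 0.0726581362 ≈ 1730.87.

£1,730.87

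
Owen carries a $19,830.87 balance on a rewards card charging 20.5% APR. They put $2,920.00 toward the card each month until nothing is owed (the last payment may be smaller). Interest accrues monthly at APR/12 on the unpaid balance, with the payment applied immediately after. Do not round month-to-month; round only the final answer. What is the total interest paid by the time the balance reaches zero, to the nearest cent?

Monthly rate r = 20.5%/12 = 1.70833% = 0.0170833.
Payoff takes n = ⌈−ln(1 − rB₀/P)/ln(1+r)⌉ = ⌈7.280⌉ = 8 payments; the last is $823.31.
Total paid = 7·$2,920.00 + $823.31 = $21,263.31.
Total interest = total paid − principal = $21,263.31 − $19,830.87 = $1,432.44.

$1,432.44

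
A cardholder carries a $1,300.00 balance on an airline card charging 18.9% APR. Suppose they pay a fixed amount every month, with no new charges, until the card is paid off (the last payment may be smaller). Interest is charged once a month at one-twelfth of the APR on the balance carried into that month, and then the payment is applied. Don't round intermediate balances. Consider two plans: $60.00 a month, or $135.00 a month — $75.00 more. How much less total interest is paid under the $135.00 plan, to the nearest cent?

Monthly rate r = 18.9%/12 = 1.575% = 0.01575.
At $60.00/mo: n = ⌈−ln(1 − rB₀/P)/ln(1+r)⌉ = 27 payments (last $42.72); total interest = total paid − $1,300.00 = $302.72.
At $135.00/mo: 11 payments (last $71.18); total interest $121.18.
Interest saved = $302.72 − $121.18 = $181.54.

$181.54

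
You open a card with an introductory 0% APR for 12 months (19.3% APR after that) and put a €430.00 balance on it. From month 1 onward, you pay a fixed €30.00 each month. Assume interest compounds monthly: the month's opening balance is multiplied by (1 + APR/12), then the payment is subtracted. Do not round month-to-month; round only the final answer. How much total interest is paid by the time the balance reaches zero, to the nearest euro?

€2

Promo months 1–12 at r₀ = 0%/12 = 0; months 13+ at r₁ = 19.3%/12 = 0.0160833.
After month 12 (no interest yet): B = €430.00 − 12·€30.00 = €70.00.
Then at r₁ with €30.00/mo: n₂ = −ln(1 − r₁·B/P)/ln(1+r₁) ≈ 2.40 → 3 more payments.
Total paid = 14·€30.00 + €11.98 = €431.98; interest = €431.98 − €430.00 = €1.98.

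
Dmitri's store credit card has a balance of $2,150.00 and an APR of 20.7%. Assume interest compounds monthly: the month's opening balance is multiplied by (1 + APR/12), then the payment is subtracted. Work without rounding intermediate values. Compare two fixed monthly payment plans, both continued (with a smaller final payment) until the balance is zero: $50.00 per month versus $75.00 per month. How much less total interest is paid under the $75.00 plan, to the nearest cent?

Monthly rate r = 20.7%/12 = 1.725% = 0.01725.
At $50.00/mo: n = ⌈−ln(1 − rB₀/P)/ln(1+r)⌉ = 80 payments (last $7.94); total interest = total paid − $2,150.00 = $1,807.94.
At $75.00/mo: 40 payments (last $66.69); total interest $841.69.
Interest saved = $1,807.94 − $841.69 = $966.25.

$966.25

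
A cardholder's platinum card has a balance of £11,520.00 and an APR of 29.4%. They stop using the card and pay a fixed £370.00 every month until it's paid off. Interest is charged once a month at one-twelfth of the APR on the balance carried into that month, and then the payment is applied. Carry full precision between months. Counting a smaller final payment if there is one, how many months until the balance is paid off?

Monthly rate r = 29.4%/12 = 2.45% = 0.0245.
Recurrence: B ← B·(1+r) − £370.00.
Month 1: interest £282.24; balance after payment £11,432.24.
Month 2: interest £280.09; balance after payment £11,342.33.
Closed form: n = −ln(1 − rB₀/P)/ln(1+r) = −ln(0.23719)/ln(1.0245) ≈ 59.447, so the balance reaches zero during payment 60.

60 payments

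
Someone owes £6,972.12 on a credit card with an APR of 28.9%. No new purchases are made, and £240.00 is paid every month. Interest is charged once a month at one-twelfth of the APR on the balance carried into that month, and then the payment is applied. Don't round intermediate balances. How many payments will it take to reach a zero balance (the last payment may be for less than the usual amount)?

Monthly rate r = 28.9%/12 = 2.40833% = 0.0240833.
Recurrence: B ← B·(1+r) − £240.00.
Month 1: interest £167.91; balance after payment £6,900.03.
Month 2: interest £166.18; balance after payment £6,826.21.
Closed form: n = −ln(1 − rB₀/P)/ln(1+r) = −ln(0.30037)/ln(1.02408) ≈ 50.540, so the balance reaches zero during payment 51.

51 payments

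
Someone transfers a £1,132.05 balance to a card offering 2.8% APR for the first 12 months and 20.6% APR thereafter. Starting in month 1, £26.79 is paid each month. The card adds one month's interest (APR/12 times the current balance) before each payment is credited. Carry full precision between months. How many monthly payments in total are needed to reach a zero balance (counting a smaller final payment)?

58 months

Promo months 1–12 at r₀ = 2.8%/12 = 0.00233333; months 13+ at r₁ = 20.6%/12 = 0.0171667.
After month 12: iterate B ← B·(1+r₀) − £26.79 for 12 months → £838.52.
Then at r₁ with £26.79/mo: n₂ = −ln(1 − r₁·B/P)/ln(1+r₁) ≈ 45.28 → 46 more payments.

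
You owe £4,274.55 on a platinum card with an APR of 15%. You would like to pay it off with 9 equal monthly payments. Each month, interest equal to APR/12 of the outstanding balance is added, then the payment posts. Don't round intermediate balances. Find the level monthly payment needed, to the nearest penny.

£505.13

Monthly rate r = 15%/12 = 1.25% = 0.0125.
Level-payment amortization: P = B₀·r / (1 − (1+r)^(−n)) = 4274.55·0.0125 / (1 − 1.0125^(−9)).
Denominator 1 − (1+r)^(−9) = 0.105779312.
P = 53.4319 / 0.105779312 ≈ 505.13.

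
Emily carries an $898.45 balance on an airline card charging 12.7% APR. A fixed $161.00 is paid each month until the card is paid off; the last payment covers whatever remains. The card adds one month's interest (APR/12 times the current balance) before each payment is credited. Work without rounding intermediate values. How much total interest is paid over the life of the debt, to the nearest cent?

Monthly rate r = 12.7%/12 = 1.05833% = 0.0105833.
Payoff takes n = ⌈−ln(1 − rB₀/P)/ln(1+r)⌉ = ⌈5.782⌉ = 6 payments; the last is $126.11.
Total paid = 5·$161.00 + $126.11 = $931.11.
Total interest = total paid − principal = $931.11 − $898.45 = $32.66.

$32.66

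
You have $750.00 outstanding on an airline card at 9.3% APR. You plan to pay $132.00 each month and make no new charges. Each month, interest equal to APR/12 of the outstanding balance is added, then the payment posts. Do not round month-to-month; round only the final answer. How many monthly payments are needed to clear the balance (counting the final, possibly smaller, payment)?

6 months

Monthly rate r = 9.3%/12 = 0.775% = 0.00775.
Recurrence: B ← B·(1+r) − $132.00.
Month 1: interest $5.81; balance after payment $623.81.
Month 2: interest $4.83; balance after payment $496.65.
Month 3: interest $3.85; balance after payment $368.50.
Month 4: interest $2.86; balance after payment $239.35.
Month 5: interest $1.85; balance after payment $109.21.
Month 6: interest $0.85; balance after payment $0.00.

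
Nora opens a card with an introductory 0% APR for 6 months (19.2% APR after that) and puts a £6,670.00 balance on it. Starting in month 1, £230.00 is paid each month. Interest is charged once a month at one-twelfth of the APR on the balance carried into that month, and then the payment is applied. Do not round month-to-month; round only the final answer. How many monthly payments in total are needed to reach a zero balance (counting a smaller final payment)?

Promo months 1–6 at r₀ = 0%/12 = 0; months 7+ at r₁ = 19.2%/12 = 0.016.
After month 6 (no interest yet): B = £6,670.00 − 6·£230.00 = £5,290.00.
Then at r₁ with £230.00/mo: n₂ = −ln(1 − r₁·B/P)/ln(1+r₁) ≈ 28.91 → 29 more payments.

35 payments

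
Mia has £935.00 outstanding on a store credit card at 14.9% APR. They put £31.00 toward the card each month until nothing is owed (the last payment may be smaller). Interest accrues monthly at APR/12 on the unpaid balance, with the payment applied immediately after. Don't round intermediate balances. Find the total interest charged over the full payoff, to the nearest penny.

Monthly rate r = 14.9%/12 = 1.24167% = 0.0124167.
Payoff takes n = ⌈−ln(1 − rB₀/P)/ln(1+r)⌉ = ⌈38.023⌉ = 39 payments; the last is £0.71.
Total paid = 38·£31.00 + £0.71 = £1,178.71.
Total interest = total paid − principal = £1,178.71 − £935.00 = £243.71.

£243.71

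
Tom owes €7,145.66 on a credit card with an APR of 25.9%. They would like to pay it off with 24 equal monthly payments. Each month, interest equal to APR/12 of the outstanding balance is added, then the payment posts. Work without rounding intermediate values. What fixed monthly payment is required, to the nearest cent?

Monthly rate r = 25.9%/12 = 2.15833% = 0.0215833.
Level-payment amortization: P = B₀·r / (1 − (1+r)^(−n)) = 7145.66·0.0215833 / (1 − 1.02158^(−24)).
Denominator 1 − (1+r)^(−24) = 0.400997239.
P = 154.227 / 0.400997239 ≈ 384.61.

€384.61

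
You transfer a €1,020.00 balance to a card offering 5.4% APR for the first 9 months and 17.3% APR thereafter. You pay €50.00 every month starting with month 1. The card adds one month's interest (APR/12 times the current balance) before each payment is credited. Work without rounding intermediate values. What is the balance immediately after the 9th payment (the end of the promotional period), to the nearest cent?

€603.88

Promo months 1–9 at r₀ = 5.4%/12 = 0.0045; months 10+ at r₁ = 17.3%/12 = 0.0144167.
After month 9: iterate B ← B·(1+r₀) − €50.00 for 9 months → €603.88.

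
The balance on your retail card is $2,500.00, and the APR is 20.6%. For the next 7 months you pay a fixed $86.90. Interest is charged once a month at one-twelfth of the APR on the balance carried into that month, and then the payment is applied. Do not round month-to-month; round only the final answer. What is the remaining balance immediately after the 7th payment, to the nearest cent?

Monthly rate r = 20.6%/12 = 1.71667% = 0.0171667.
Each month: B ← B·(1+r) − $86.90.
Month 1: interest $42.92; balance after payment $2,456.02.
Month 2: interest $42.16; balance after payment $2,411.28.
Month 3: interest $41.39; balance after payment $2,365.77.
Month 4: interest $40.61; balance after payment $2,319.48.
Month 5: interest $39.82; balance after payment $2,272.40.
Month 6: interest $39.01; balance after payment $2,224.51.
Month 7: interest $38.19; balance after payment $2,175.80.

$2,175.80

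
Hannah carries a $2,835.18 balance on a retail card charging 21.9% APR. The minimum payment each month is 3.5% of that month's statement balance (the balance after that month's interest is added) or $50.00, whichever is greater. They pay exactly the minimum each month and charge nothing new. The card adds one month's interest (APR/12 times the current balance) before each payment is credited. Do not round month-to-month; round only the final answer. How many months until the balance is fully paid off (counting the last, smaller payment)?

Monthly rate r = 21.9%/12 = 1.825% = 0.01825.
While 3.5% of the post-interest balance exceeds $50.00, each month B ← (B·(1+r))·(1 − 0.035), i.e. B shrinks by the factor (1+r)·0.965 = 0.98261.
This holds for months 1–41. Entering month 42 the balance is $1,381.12; 3.5% of the post-interest balance is now below $50.00, so the flat $50.00 minimum applies from here.
From month 42 a fixed $50.00 at rate r clears $1,381.12 in 39 more payments. Total: 41 + 39 = 80 months.

80 months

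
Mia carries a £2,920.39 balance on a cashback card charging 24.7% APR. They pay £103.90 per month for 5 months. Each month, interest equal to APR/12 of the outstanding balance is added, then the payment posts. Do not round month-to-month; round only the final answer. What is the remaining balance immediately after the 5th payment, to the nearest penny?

£2,692.25

Monthly rate r = 24.7%/12 = 2.05833% = 0.0205833.
Each month: B ← B·(1+r) − £103.90.
Month 1: interest £60.11; balance after payment £2,876.60.
Month 2: interest £59.21; balance after payment £2,831.91.
Month 3: interest £58.29; balance after payment £2,786.30.
Month 4: interest £57.35; balance after payment £2,739.75.
Month 5: interest £56.39; balance after payment £2,692.25.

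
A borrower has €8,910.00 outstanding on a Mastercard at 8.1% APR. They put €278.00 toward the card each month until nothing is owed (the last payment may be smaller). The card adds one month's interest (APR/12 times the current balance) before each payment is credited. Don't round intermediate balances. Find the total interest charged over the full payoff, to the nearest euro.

Monthly rate r = 8.1%/12 = 0.675% = 0.00675.
Payoff takes n = ⌈−ln(1 − rB₀/P)/ln(1+r)⌉ = ⌈36.237⌉ = 37 payments; the last is €66.14.
Total paid = 36·€278.00 + €66.14 = €10,074.14.
Total interest = total paid − principal = €10,074.14 − €8,910.00 = €1,164.14.

€1,164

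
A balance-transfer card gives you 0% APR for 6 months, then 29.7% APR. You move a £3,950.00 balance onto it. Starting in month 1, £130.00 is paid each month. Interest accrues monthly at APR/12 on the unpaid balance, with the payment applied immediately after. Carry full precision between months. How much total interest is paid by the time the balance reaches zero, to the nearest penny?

£1,749.36

Promo months 1–6 at r₀ = 0%/12 = 0; months 7+ at r₁ = 29.7%/12 = 0.02475.
After month 6 (no interest yet): B = £3,950.00 − 6·£130.00 = £3,170.00.
Then at r₁ with £130.00/mo: n₂ = −ln(1 − r₁·B/P)/ln(1+r₁) ≈ 37.84 → 38 more payments.
Total paid = 43·£130.00 + £109.36 = £5,699.36; interest = £5,699.36 − £3,950.00 = £1,749.36.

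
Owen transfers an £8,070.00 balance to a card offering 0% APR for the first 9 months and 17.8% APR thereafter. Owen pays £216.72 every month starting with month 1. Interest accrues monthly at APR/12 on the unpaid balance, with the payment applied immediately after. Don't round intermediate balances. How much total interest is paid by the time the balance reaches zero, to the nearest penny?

Promo months 1–9 at r₀ = 0%/12 = 0; months 10+ at r₁ = 17.8%/12 = 0.0148333.
After month 9 (no interest yet): B = £8,070.00 − 9·£216.72 = £6,119.52.
Then at r₁ with £216.72/mo: n₂ = −ln(1 − r₁·B/P)/ln(1+r₁) ≈ 36.86 → 37 more payments.
Total paid = 45·£216.72 + £186.61 = £9,939.01; interest = £9,939.01 − £8,070.00 = £1,869.01.

£1,869.01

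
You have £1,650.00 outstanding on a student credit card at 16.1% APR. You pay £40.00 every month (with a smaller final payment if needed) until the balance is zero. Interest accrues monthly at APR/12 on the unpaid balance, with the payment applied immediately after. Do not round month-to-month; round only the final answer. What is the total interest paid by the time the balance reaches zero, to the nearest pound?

Monthly rate r = 16.1%/12 = 1.34167% = 0.0134167.
Payoff takes n = ⌈−ln(1 − rB₀/P)/ln(1+r)⌉ = ⌈60.490⌉ = 61 payments; the last is £19.66.
Total paid = 60·£40.00 + £19.66 = £2,419.66.
Total interest = total paid − principal = £2,419.66 − £1,650.00 = £769.66.

£770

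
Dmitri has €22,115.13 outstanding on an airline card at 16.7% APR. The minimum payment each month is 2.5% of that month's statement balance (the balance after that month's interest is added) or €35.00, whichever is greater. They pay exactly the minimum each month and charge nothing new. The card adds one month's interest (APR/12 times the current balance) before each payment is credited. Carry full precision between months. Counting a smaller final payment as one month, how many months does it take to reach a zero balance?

299 months

Monthly rate r = 16.7%/12 = 1.39167% = 0.0139167.
While 2.5% of the post-interest balance exceeds €35.00, each month B ← (B·(1+r))·(1 − 0.025), i.e. B shrinks by the factor (1+r)·0.975 = 0.98857.
This holds for months 1–242. Entering month 243 the balance is €1,368.84; 2.5% of the post-interest balance is now below €35.00, so the flat €35.00 minimum applies from here.
From month 243 a fixed €35.00 at rate r clears €1,368.84 in 57 more payments. Total: 242 + 57 = 299 months.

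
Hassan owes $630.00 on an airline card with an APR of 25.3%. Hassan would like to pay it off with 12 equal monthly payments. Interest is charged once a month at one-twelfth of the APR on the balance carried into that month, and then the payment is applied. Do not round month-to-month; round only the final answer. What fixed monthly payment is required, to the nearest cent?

Monthly rate r = 25.3%/12 = 2.10833% = 0.0210833.
Level-payment amortization: P = B₀·r / (1 − (1+r)^(−n)) = 630.00·0.0210833 / (1 − 1.02108^(−12)).
Denominator 1 − (1+r)^(−12) = 0.221487213.
P = 13.2825 / 0.221487213 ≈ 59.97.

$59.97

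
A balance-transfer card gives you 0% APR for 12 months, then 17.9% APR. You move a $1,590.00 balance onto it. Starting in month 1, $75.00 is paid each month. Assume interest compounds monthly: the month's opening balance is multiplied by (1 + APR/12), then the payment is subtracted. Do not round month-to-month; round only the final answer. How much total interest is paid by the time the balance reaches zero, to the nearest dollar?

Promo months 1–12 at r₀ = 0%/12 = 0; months 13+ at r₁ = 17.9%/12 = 0.0149167.
After month 12 (no interest yet): B = $1,590.00 − 12·$75.00 = $690.00.
Then at r₁ with $75.00/mo: n₂ = −ln(1 − r₁·B/P)/ln(1+r₁) ≈ 9.97 → 10 more payments.
Total paid = 21·$75.00 + $72.72 = $1,647.72; interest = $1,647.72 − $1,590.00 = $57.72.

$58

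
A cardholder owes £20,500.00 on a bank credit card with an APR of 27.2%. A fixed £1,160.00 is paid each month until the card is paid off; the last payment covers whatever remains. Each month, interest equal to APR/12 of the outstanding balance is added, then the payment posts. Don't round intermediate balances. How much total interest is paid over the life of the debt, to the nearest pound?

£5,989

Monthly rate r = 27.2%/12 = 2.26667% = 0.0226667.
Payoff takes n = ⌈−ln(1 − rB₀/P)/ln(1+r)⌉ = ⌈22.834⌉ = 23 payments; the last is £968.82.
Total paid = 22·£1,160.00 + £968.82 = £26,488.82.
Total interest = total paid − principal = £26,488.82 − £20,500.00 = £5,988.82.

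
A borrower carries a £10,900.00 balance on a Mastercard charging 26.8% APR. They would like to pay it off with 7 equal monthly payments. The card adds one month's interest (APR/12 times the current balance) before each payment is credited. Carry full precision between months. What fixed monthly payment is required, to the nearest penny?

Monthly rate r = 26.8%/12 = 2.23333% = 0.0223333.
Level-payment amortization: P = B₀·r / (1 − (1+r)^(−n)) = 10900.00·0.0223333 / (1 − 1.02233^(−7)).
Denominator 1 − (1+r)^(−7) = 0.143253476.
P = 243.433 / 0.143253476 ≈ 1699.32.

£1,699.32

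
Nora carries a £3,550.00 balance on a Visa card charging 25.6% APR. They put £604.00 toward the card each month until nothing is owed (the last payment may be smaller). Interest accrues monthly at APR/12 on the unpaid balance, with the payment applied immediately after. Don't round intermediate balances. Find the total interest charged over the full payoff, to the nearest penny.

£284.87

Monthly rate r = 25.6%/12 = 2.13333% = 0.0213333.
Payoff takes n = ⌈−ln(1 − rB₀/P)/ln(1+r)⌉ = ⌈6.347⌉ = 7 payments; the last is £210.87.
Total paid = 6·£604.00 + £210.87 = £3,834.87.
Total interest = total paid − principal = £3,834.87 − £3,550.00 = £284.87.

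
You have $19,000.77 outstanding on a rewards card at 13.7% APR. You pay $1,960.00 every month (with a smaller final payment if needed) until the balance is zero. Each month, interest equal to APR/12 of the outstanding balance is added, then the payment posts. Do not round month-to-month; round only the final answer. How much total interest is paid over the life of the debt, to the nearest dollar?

Monthly rate r = 13.7%/12 = 1.14167% = 0.0114167.
Payoff takes n = ⌈−ln(1 − rB₀/P)/ln(1+r)⌉ = ⌈10.332⌉ = 11 payments; the last is $654.09.
Total paid = 10·$1,960.00 + $654.09 = $20,254.09.
Total interest = total paid − principal = $20,254.09 − $19,000.77 = $1,253.32.

$1,253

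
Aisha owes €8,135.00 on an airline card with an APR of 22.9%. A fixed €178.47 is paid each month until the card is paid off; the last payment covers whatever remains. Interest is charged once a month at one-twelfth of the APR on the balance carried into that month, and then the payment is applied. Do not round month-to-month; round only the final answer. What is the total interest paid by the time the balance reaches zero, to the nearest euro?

€11,117

Monthly rate r = 22.9%/12 = 1.90833% = 0.0190833.
Payoff takes n = ⌈−ln(1 − rB₀/P)/ln(1+r)⌉ = ⌈107.869⌉ = 108 payments; the last is €155.25.
Total paid = 107·€178.47 + €155.25 = €19,251.54.
Total interest = total paid − principal = €19,251.54 − €8,135.00 = €11,116.54.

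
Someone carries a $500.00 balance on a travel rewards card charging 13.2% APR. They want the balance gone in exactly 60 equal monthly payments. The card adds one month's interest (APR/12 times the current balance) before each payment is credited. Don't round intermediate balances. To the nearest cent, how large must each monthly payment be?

Monthly rate r = 13.2%/12 = 1.1% = 0.011.
Level-payment amortization: P = B₀·r / (1 − (1+r)^(−n)) = 500.00·0.011 / (1 − 1.011^(−60)).
Denominator 1 − (1+r)^(−60) = 0.481282781.
P = 5.5 / 0.481282781 ≈ 11.43.

$11.43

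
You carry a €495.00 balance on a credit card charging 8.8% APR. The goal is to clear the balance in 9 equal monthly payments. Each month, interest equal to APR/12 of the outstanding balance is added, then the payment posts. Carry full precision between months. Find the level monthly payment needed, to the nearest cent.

€57.04

Monthly rate r = 8.8%/12 = 0.733333% = 0.00733333.
Level-payment amortization: P = B₀·r / (1 − (1+r)^(−n)) = 495.00·0.00733333 / (1 − 1.00733^(−9)).
Denominator 1 − (1+r)^(−9) = 0.0636436664.
P = 3.63 / 0.0636436664 ≈ 57.04.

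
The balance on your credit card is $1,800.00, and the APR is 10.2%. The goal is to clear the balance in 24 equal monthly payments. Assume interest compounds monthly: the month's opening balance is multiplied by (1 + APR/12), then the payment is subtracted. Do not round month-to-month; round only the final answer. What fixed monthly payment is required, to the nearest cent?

Monthly rate r = 10.2%/12 = 0.85% = 0.0085.
Level-payment amortization: P = B₀·r / (1 − (1+r)^(−n)) = 1800.00·0.0085 / (1 − 1.0085^(−24)).
Denominator 1 − (1+r)^(−24) = 0.183834301.
P = 15.3 / 0.183834301 ≈ 83.23.

$83.23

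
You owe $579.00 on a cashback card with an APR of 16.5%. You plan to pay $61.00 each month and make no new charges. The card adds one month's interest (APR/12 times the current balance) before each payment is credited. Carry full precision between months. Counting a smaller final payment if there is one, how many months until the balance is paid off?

11 months

Monthly rate r = 16.5%/12 = 1.375% = 0.01375.
Recurrence: B ← B·(1+r) − $61.00.
Month 1: interest $7.96; balance after payment $525.96.
Month 2: interest $7.23; balance after payment $472.19.
Closed form: n = −ln(1 − rB₀/P)/ln(1+r) = −ln(0.86949)/ln(1.01375) ≈ 10.241, so the balance reaches zero during payment 11.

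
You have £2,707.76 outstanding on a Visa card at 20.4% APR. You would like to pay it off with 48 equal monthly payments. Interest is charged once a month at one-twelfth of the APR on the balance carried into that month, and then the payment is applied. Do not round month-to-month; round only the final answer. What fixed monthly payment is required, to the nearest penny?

Monthly rate r = 20.4%/12 = 1.7% = 0.017.
Level-payment amortization: P = B₀·r / (1 − (1+r)^(−n)) = 2707.76·0.017 / (1 − 1.017^(−48)).
Denominator 1 − (1+r)^(−48) = 0.554759912.
P = 46.0319 / 0.554759912 ≈ 82.98.

£82.98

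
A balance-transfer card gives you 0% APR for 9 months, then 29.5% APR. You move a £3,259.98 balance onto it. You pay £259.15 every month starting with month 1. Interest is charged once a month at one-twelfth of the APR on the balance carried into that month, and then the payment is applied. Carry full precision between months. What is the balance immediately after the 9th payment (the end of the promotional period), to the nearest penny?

Promo months 1–9 at r₀ = 0%/12 = 0; months 10+ at r₁ = 29.5%/12 = 0.0245833.
After month 9 (no interest yet): B = £3,259.98 − 9·£259.15 = £927.63.

£927.63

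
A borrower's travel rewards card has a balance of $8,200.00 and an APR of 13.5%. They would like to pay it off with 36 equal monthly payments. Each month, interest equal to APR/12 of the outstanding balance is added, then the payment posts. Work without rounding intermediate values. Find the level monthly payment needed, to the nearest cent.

Monthly rate r = 13.5%/12 = 1.125% = 0.01125.
Level-payment amortization: P = B₀·r / (1 − (1+r)^(−n)) = 8200.00·0.01125 / (1 − 1.01125^(−36)).
Denominator 1 − (1+r)^(−36) = 0.331513327.
P = 92.25 / 0.331513327 ≈ 278.27.

$278.27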